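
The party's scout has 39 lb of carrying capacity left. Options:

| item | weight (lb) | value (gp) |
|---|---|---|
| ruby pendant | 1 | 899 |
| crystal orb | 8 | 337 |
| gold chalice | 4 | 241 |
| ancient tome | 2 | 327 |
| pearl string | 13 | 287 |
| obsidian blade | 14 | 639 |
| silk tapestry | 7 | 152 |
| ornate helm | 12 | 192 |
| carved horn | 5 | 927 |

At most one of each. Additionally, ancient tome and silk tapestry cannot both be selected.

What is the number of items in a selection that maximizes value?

6

Best achievable value is 3370.
ruby pendant + crystal orb + gold chalice + ancient tome + obsidian blade + carved horn hits 3370 at 34 lb.
Any selection reaching 3370 contains exactly 6 items.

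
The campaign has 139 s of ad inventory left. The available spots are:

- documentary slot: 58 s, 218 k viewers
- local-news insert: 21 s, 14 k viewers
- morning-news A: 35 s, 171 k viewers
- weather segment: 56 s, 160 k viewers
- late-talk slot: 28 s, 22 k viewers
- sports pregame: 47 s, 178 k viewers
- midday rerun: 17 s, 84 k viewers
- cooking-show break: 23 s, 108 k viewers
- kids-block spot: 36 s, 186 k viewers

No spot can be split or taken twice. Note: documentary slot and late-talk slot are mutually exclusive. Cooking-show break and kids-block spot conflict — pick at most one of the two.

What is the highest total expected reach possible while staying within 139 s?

Morning-news A + sports pregame + midday rerun + kids-block spot uses 135 of the 139 s and totals 619.

619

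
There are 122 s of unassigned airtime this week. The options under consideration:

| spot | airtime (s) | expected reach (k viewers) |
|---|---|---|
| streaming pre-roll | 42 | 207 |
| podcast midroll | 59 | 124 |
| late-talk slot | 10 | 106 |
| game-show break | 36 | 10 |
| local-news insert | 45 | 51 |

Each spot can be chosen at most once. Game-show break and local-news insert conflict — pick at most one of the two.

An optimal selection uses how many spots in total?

3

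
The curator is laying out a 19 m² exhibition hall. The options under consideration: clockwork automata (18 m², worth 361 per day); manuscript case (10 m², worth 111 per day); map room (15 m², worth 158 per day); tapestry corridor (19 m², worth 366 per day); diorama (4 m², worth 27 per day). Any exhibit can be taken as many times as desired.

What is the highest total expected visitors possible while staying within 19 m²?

366

Greedy by ratio would take clockwork automata: 18 m² used, total 361.
Dropping clockwork automata frees 18 m²; slotting in tapestry corridor (19 m²) lifts the total to 366 at 19 m².
No other feasible combination exceeds 366.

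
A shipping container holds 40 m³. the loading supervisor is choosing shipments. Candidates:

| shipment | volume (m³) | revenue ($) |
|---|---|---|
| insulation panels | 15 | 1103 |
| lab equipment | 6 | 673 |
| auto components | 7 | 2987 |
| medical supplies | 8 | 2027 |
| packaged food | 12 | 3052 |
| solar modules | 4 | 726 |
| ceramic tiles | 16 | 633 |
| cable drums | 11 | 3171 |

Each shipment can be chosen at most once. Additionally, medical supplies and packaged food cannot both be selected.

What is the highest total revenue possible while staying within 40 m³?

10609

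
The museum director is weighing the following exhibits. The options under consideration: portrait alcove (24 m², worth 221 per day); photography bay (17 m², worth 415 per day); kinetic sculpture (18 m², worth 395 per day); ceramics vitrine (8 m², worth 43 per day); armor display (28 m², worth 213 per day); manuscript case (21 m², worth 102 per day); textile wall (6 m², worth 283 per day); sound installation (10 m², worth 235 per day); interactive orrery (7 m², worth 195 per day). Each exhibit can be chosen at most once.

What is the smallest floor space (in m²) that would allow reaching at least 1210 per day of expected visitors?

Minimise m² subject to total expected visitors ≥ 1210.
Taking photography bay + kinetic sculpture + textile wall + interactive orrery gives 1288 (≥ 1210) for 48 m².
Any bundle with less than 48 m² falls short of 1210.

48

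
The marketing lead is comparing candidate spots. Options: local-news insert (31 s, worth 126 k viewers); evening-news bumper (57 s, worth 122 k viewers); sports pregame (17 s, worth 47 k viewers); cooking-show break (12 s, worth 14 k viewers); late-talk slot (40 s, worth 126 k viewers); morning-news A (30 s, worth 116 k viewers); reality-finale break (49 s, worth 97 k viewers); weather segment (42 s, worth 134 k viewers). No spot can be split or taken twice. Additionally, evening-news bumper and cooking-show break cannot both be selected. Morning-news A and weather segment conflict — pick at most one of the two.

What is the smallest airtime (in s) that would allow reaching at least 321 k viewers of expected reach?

Look for the lowest-airtime combination reaching 321.
local-news insert + late-talk slot + morning-news A reaches 368 using 101 s.
Any bundle with less than 101 s falls short of 321.

101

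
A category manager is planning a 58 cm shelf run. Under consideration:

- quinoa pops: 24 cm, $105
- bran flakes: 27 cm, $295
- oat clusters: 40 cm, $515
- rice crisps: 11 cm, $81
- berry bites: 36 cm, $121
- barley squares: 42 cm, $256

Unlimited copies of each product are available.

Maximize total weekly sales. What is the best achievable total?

596

Best packing: oat clusters + rice crisps — 51 cm, 596 total.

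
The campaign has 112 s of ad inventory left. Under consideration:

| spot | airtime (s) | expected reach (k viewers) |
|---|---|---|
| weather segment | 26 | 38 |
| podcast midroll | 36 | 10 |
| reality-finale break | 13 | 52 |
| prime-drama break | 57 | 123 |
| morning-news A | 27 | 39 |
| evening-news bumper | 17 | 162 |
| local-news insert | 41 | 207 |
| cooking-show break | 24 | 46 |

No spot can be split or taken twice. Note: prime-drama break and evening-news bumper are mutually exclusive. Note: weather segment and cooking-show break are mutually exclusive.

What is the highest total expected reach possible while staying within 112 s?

Density check — evening-news bumper 9.53, local-news insert 5.05, reality-finale break 4.00 are the best per s.
Best packing: reality-finale break + evening-news bumper + local-news insert + cooking-show break — 95 s, 467 total.
Next best is reality-finale break + morning-news A + evening-news bumper + local-news insert at 460 (98 s) — short by 7.

467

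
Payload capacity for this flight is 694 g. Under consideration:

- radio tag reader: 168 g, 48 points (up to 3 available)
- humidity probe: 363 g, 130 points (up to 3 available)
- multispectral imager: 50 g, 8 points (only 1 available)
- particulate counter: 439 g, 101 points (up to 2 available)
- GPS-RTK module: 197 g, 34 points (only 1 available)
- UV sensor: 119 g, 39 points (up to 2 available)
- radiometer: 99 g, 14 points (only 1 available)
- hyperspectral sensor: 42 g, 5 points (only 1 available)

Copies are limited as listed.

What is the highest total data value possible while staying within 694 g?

222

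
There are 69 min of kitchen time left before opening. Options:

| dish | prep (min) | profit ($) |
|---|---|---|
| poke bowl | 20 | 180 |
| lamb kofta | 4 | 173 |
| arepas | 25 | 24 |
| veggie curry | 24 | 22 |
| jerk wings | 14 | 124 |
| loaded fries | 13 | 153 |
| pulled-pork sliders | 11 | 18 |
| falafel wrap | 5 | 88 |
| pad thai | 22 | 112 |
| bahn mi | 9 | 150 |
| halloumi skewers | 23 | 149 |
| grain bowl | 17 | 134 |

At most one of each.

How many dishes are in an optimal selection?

Optimal total is 878.
poke bowl + lamb kofta + loaded fries + falafel wrap + bahn mi + grain bowl hits 878 at 68 min.
All optima have 6 dishes.

6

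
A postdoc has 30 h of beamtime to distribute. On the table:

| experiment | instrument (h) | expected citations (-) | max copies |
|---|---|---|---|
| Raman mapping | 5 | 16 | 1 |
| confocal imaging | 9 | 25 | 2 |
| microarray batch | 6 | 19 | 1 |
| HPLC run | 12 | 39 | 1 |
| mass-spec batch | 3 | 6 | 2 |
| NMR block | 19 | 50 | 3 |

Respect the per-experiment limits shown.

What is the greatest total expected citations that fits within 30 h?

89

A density-first pass picks Raman mapping + microarray batch + HPLC run + 2×mass-spec batch — 86 at 29 h.
The 8 h tied up in Raman mapping and mass-spec batch is better spent on confocal imaging — total rises to 89 (30 h).
No other feasible combination exceeds 89.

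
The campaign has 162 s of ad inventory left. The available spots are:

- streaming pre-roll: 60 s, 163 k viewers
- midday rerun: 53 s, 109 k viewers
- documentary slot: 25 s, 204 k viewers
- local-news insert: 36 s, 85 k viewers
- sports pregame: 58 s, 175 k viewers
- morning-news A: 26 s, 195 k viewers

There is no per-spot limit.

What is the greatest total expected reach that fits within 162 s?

1224

The ratio ordering already packs tightly: 6×documentary slot, 150 s, 1224.
Nothing else within 162 s beats 1224.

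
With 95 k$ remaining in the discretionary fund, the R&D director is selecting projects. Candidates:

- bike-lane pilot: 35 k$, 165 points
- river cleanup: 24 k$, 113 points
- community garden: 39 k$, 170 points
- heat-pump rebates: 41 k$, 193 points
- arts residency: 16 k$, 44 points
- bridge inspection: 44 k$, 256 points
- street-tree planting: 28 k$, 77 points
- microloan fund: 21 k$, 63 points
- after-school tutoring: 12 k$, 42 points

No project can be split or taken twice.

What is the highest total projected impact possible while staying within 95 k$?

468

Greedy by ratio would take bike-lane pilot + bridge inspection + after-school tutoring: 91 k$ used, total 463.
Replace bike-lane pilot with community garden: the trade gains 5 net, giving 468 at 95 k$.
Every other selection either busts 95 k$ or fails to beat 468.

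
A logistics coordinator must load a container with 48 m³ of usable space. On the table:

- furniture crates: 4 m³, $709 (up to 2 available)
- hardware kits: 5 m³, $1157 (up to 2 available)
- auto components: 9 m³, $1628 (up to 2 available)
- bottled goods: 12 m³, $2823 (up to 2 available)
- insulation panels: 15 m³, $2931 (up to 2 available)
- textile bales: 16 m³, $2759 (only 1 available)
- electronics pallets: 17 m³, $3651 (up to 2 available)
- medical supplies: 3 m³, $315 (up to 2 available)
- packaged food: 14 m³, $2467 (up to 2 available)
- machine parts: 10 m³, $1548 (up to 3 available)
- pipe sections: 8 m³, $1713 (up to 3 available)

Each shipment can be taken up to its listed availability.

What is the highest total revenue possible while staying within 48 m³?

A density-first pass picks furniture crates + 2×hardware kits + 2×bottled goods + pipe sections — 10382 at 46 m³.
Replace furniture crates and 2×hardware kits with 2×pipe sections: the trade gains 403 net, giving 10785 at 48 m³.

10785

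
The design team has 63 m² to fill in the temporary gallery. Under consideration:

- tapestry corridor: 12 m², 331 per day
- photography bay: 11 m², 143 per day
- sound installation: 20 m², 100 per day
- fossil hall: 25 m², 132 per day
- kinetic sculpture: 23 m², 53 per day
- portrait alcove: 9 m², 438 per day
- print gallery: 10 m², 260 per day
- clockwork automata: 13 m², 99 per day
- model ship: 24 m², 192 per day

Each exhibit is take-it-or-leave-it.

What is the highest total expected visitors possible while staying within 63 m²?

1272

Filling by ratio: tapestry corridor + photography bay + portrait alcove + print gallery + clockwork automata for 1271, with 8 m² left unused.
Replace clockwork automata with sound installation: the trade gains 1 net, giving 1272 at 62 m².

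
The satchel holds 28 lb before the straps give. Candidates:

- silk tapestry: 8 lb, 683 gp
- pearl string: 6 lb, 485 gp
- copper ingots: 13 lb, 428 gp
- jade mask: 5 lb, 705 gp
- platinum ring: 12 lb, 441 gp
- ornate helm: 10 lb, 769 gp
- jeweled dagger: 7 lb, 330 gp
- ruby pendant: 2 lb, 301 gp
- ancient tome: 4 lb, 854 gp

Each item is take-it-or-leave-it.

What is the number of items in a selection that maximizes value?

5

The maximum value within 28 lb is 3114.
One optimal bundle: pearl string + jade mask + ornate helm + ruby pendant + ancient tome (27 lb).
Every optimal selection uses 5 items.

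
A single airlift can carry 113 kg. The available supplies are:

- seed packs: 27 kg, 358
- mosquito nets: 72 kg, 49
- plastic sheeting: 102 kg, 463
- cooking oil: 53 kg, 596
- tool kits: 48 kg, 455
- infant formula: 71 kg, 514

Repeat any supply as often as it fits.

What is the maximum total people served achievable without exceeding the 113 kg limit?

1432

By people served per kg: seed packs 13.26, cooking oil 11.25, tool kits 9.48, infant formula 7.24 lead.
Taking 4×seed packs: 108 kg used, 1432 in people served.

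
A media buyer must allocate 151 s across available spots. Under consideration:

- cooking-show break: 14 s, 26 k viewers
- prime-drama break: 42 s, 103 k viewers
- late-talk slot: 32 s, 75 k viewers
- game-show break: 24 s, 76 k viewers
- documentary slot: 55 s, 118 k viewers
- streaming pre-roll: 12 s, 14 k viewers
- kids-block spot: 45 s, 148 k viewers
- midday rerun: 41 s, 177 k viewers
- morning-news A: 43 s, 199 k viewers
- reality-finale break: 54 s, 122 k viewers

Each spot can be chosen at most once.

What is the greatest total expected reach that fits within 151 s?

Greedy by ratio would take cooking-show break + kids-block spot + midday rerun + morning-news A: 143 s used, total 550.
Replace cooking-show break and kids-block spot with prime-drama break + game-show break: the trade gains 5 net, giving 555 at 150 s.
An exhaustive check of the 1024 subsets confirms 555.

555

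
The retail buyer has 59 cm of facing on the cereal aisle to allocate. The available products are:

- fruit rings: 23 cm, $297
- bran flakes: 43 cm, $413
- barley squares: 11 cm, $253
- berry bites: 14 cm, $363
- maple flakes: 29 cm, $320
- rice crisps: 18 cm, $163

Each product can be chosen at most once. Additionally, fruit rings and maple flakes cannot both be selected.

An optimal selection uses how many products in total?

3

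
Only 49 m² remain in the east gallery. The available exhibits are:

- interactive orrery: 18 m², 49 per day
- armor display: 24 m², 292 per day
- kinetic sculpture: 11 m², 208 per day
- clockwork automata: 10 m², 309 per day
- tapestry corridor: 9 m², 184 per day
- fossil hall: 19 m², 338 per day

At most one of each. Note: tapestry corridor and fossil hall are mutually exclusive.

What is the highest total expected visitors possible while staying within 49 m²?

855

Taking kinetic sculpture + clockwork automata + fossil hall: 40 m² used, 855 in expected visitors.
An exhaustive check of the 64 subsets confirms 855.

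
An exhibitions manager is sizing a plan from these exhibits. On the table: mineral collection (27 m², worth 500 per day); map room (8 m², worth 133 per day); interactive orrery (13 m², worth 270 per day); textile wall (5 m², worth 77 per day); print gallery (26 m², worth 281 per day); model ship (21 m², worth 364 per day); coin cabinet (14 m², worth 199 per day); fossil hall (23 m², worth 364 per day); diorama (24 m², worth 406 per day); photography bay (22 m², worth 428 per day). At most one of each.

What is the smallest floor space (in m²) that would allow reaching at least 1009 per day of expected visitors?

56

Look for the lowest-floor combination reaching 1009.
Taking interactive orrery + model ship + photography bay gives 1062 (≥ 1009) for 56 m².
Any bundle with less than 56 m² falls short of 1009.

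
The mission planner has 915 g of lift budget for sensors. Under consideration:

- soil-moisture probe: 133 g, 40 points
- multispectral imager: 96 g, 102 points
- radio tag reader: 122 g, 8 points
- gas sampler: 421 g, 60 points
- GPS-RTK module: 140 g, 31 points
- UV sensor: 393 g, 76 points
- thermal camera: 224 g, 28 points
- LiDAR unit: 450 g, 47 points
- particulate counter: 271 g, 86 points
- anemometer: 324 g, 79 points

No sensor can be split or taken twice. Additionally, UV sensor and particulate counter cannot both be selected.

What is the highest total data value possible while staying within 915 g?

By data value per g: multispectral imager 1.06, particulate counter 0.32, soil-moisture probe 0.30, anemometer 0.24 lead.
Taking soil-moisture probe + multispectral imager + particulate counter + anemometer: 824 g used, 307 in data value.
The spare 91 g is too small for any remaining sensor, and no feasible exchange beats 307.

307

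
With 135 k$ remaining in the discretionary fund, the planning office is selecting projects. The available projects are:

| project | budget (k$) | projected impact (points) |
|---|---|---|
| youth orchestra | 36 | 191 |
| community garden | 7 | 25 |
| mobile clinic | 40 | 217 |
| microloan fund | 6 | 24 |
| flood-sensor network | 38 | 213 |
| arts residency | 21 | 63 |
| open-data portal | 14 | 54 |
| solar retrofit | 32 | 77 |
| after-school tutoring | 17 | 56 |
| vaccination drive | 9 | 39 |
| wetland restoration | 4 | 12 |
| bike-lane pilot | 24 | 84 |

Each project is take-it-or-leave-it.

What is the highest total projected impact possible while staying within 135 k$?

700

Density check — flood-sensor network 5.61, mobile clinic 5.42, youth orchestra 5.31 are the best per k$.
A density-first pass picks youth orchestra + mobile clinic + microloan fund + flood-sensor network + vaccination drive + wetland restoration — 696 at 133 k$.
Reworking the packing: youth orchestra + community garden + mobile clinic + flood-sensor network + open-data portal uses 135 k$ and improves the total to 700.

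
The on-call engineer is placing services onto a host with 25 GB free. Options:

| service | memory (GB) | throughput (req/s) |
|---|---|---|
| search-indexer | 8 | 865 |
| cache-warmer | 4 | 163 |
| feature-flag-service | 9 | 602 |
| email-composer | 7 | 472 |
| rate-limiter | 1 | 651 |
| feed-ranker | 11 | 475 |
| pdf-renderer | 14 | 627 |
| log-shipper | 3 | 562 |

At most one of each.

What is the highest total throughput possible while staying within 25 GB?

2843

Taking the top-ratio services first gives search-indexer + cache-warmer + email-composer + rate-limiter + log-shipper for 2713 (23 GB).
Replace email-composer with feature-flag-service: the trade gains 130 net, giving 2843 at 25 GB.
Every other selection either busts 25 GB or fails to beat 2843.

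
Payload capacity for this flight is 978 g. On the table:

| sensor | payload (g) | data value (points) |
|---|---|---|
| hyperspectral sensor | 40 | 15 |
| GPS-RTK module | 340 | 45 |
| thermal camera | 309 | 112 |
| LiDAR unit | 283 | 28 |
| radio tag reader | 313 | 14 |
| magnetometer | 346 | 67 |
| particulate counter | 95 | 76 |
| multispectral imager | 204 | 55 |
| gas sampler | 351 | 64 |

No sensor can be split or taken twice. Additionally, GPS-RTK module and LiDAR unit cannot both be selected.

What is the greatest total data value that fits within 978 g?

Greedy by ratio would take hyperspectral sensor + thermal camera + LiDAR unit + particulate counter + multispectral imager: 931 g used, total 286.
Replace hyperspectral sensor and LiDAR unit with magnetometer: the trade gains 24 net, giving 310 at 954 g.

310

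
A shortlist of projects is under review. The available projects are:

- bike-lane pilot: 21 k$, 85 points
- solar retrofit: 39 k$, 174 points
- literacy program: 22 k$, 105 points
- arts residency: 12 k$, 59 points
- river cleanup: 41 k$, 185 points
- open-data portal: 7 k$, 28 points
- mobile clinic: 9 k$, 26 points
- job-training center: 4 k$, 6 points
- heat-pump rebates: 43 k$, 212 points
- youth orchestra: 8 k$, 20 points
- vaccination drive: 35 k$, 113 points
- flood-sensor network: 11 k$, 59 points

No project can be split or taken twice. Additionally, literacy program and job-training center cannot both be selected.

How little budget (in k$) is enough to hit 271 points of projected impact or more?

54

Minimise k$ subject to total projected impact ≥ 271.
heat-pump rebates + flood-sensor network reaches 271 using 54 k$.
Below 54 k$ the best achievable stays under 271.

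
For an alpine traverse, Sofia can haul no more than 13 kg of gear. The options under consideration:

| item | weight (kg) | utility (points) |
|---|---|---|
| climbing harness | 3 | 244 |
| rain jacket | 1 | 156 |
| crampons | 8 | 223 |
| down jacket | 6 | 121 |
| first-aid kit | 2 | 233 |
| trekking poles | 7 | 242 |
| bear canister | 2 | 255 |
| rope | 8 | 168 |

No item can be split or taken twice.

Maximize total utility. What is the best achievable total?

Ranking by ratio (utility/kg): rain jacket 156.00, bear canister 127.50, first-aid kit 116.50, climbing harness 81.33.
The ratio heuristic lands on climbing harness + rain jacket + first-aid kit + bear canister (888) but leaves 5 kg idle.
Replace first-aid kit with trekking poles: the trade gains 9 net, giving 897 at 13 kg.
No other feasible combination exceeds 897.

897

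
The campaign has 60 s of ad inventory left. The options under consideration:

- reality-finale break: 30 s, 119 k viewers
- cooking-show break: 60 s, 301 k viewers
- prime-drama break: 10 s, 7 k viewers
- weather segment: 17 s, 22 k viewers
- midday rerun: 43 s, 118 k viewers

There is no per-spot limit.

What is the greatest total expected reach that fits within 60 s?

301

By expected reach per s: cooking-show break 5.02, reality-finale break 3.97, midday rerun 2.74 lead.
Taking cooking-show break: 60 s used, 301 in expected reach.
That's the maximum — no swap from here does better than 301.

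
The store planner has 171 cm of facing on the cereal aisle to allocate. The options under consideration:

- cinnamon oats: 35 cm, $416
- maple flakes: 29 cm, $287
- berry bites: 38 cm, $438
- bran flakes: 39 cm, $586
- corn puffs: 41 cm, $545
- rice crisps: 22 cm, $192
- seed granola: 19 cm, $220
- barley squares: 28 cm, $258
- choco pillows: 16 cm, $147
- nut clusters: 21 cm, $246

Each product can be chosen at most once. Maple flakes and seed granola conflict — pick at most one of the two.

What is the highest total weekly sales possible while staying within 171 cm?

2160

Taking cinnamon oats + bran flakes + corn puffs + seed granola + choco pillows + nut clusters: 171 cm used, 2160 in weekly sales.
That's the maximum — no feasible swap from here does better than 2160.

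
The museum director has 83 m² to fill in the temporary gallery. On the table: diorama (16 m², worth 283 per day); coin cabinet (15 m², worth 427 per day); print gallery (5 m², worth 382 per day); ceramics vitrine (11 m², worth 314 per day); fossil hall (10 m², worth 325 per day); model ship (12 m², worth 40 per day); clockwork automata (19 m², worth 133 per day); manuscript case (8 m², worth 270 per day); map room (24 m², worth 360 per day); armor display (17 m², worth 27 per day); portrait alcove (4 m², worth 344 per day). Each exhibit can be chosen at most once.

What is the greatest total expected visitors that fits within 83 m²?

A density-first pass picks diorama + coin cabinet + print gallery + ceramics vitrine + fossil hall + model ship + manuscript case + portrait alcove — 2385 at 81 m².
Replace diorama and model ship with map room: the trade gains 37 net, giving 2422 at 77 m².
Runner-up diorama + coin cabinet + print gallery + fossil hall + manuscript case + map room + portrait alcove tops out at 2391.

2422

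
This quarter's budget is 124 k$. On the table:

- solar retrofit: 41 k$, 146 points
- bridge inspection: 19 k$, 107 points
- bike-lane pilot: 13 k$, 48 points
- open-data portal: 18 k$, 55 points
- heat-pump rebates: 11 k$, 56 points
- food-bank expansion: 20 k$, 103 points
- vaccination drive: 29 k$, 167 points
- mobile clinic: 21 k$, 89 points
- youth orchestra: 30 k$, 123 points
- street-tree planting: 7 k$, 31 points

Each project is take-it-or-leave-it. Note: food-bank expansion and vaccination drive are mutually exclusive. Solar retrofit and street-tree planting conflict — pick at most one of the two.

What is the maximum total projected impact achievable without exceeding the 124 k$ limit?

Density check — vaccination drive 5.76, bridge inspection 5.63, food-bank expansion 5.15, heat-pump rebates 5.09 are the best per k$.
Bridge inspection + bike-lane pilot + heat-pump rebates + vaccination drive + mobile clinic + youth orchestra uses 123 of the 124 k$ and totals 590.
Next best is bridge inspection + heat-pump rebates + vaccination drive + mobile clinic + youth orchestra + street-tree planting at 573 (117 k$) — short by 17.

590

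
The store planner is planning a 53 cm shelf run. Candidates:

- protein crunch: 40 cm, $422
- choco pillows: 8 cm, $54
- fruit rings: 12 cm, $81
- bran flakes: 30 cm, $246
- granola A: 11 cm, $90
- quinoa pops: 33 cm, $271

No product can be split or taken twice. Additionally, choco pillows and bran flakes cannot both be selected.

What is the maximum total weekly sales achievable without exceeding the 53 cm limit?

Best packing: protein crunch + granola A — 51 cm, 512 total.

512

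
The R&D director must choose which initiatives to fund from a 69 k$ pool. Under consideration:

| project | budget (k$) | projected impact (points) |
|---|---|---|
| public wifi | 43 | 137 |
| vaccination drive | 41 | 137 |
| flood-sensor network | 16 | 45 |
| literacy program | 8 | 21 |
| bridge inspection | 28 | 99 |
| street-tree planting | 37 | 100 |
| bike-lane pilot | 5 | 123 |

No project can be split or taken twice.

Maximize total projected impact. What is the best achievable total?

305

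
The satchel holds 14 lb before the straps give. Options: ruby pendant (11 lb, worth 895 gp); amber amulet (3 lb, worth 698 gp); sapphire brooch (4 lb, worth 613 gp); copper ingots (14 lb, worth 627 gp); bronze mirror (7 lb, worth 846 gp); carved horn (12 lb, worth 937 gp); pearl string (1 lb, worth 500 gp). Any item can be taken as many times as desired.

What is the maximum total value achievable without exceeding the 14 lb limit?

7000

By value per lb: pearl string 500.00, amber amulet 232.67, sapphire brooch 153.25 lead.
14×pearl string uses 14 of the 14 lb and totals 7000.
Every other selection either busts 14 lb or fails to beat 7000.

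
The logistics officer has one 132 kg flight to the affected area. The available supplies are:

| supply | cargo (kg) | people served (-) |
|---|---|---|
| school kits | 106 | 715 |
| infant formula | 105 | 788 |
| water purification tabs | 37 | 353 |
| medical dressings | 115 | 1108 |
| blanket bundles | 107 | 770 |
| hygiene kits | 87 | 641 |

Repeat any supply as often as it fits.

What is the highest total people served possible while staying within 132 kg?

1108

By people served per kg: medical dressings 9.63, water purification tabs 9.54, infant formula 7.50, hygiene kits 7.37 lead.
Medical dressings uses 115 of the 132 kg and totals 1108.
The spare 17 kg is too small for any remaining supply, and no exchange beats 1108.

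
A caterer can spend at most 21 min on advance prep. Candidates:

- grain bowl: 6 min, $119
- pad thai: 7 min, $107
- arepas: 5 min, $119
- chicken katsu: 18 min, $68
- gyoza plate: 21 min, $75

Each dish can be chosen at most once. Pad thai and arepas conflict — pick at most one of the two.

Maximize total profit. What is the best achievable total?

238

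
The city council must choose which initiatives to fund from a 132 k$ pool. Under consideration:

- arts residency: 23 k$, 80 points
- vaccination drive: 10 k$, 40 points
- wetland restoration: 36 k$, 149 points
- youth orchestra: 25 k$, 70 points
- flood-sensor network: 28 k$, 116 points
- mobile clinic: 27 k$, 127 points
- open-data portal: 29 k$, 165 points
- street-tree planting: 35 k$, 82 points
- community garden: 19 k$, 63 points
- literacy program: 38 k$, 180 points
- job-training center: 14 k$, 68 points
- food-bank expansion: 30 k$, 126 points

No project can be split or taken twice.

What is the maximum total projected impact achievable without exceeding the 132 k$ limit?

Taking the top-ratio projects first gives vaccination drive + mobile clinic + open-data portal + literacy program + job-training center for 580 (118 k$).
The 14 k$ tied up in job-training center is better spent on flood-sensor network — total rises to 628 (132 k$).

628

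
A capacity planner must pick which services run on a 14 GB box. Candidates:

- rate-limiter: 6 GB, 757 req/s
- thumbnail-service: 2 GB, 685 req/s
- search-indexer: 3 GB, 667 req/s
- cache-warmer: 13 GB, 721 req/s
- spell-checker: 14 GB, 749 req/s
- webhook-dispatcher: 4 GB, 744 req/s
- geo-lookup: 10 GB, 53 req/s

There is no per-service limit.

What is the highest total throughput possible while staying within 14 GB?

4795

Ranking by ratio (throughput/GB): thumbnail-service 342.50, search-indexer 222.33, webhook-dispatcher 186.00.
Taking 7×thumbnail-service: 14 GB used, 4795 in throughput.
No other feasible combination exceeds 4795.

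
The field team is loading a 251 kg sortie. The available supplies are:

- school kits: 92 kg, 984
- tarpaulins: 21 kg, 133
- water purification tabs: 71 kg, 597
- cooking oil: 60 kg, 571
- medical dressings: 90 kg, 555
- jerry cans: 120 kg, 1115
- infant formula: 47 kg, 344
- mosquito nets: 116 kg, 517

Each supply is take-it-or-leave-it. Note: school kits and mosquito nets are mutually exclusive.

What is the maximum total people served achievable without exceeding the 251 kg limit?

2285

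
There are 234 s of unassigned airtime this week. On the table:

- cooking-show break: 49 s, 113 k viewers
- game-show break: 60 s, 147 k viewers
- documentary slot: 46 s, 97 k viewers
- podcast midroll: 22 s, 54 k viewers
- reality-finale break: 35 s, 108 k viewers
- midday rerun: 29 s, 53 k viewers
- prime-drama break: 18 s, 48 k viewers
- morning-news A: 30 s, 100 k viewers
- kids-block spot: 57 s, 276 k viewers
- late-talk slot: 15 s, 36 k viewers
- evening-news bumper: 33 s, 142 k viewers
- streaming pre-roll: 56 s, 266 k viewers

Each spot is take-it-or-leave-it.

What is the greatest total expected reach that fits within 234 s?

Filling by ratio: reality-finale break + prime-drama break + morning-news A + kids-block spot + evening-news bumper + streaming pre-roll for 940, with 5 s left unused.
The 18 s tied up in prime-drama break is better spent on podcast midroll — total rises to 946 (233 s).
The closest alternative, reality-finale break + prime-drama break + morning-news A + kids-block spot + evening-news bumper + streaming pre-roll, reaches only 940.

946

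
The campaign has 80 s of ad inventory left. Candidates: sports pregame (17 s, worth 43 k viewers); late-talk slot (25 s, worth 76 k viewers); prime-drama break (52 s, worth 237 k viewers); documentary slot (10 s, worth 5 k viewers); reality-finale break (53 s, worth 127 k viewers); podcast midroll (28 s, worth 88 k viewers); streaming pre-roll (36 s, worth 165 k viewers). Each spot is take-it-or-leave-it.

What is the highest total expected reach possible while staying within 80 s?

By expected reach per s: streaming pre-roll 4.58, prime-drama break 4.56, podcast midroll 3.14 lead.
Filling by ratio: documentary slot + podcast midroll + streaming pre-roll for 258, with 6 s left unused.
Dropping documentary slot and streaming pre-roll frees 46 s; slotting in prime-drama break (52 s) lifts the total to 325 at 80 s.
Runner-up late-talk slot + prime-drama break tops out at 313.

325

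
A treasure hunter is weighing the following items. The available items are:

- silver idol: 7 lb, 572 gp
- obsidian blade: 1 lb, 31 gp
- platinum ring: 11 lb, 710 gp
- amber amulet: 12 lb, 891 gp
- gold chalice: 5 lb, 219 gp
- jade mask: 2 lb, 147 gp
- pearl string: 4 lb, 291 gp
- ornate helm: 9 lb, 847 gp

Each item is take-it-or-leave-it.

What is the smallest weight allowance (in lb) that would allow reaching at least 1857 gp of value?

22

Minimise lb subject to total value ≥ 1857.
silver idol + jade mask + pearl string + ornate helm reaches 1857 using 22 lb.
Below 22 lb the best achievable stays under 1857.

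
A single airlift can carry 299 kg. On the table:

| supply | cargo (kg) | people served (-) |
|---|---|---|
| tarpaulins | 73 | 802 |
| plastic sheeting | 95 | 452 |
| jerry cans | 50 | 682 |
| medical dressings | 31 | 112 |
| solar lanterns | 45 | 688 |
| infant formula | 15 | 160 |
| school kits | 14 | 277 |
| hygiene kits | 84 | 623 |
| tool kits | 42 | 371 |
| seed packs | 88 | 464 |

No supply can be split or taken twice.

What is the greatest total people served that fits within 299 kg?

3232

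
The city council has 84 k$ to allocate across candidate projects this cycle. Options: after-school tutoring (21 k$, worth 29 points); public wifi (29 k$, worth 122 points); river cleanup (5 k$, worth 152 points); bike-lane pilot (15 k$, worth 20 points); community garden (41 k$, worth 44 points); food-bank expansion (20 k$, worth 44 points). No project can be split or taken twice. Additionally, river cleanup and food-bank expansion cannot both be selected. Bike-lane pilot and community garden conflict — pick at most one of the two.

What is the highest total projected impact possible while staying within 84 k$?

323

By projected impact per k$: river cleanup 30.40, public wifi 4.21, food-bank expansion 2.20 lead.
After-school tutoring + public wifi + river cleanup + bike-lane pilot uses 70 of the 84 k$ and totals 323.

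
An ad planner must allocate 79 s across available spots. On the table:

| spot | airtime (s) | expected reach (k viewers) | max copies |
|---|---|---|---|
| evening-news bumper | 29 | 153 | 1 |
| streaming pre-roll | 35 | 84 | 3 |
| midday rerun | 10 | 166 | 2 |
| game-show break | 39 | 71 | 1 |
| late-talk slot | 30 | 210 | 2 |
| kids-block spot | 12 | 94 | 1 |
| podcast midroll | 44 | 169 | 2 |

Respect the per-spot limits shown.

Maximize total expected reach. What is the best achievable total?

695

A density-first pass picks 2×midday rerun + late-talk slot + kids-block spot — 636 at 62 s.
The 12 s tied up in kids-block spot is better spent on evening-news bumper — total rises to 695 (79 s).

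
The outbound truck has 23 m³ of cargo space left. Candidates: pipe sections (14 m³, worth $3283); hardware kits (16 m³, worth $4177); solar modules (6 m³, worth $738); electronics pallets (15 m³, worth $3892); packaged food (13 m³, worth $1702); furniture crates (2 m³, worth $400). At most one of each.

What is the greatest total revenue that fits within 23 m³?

5030

The ratio heuristic lands on hardware kits + furniture crates (4577) but leaves 5 m³ idle.
Dropping hardware kits frees 16 m³; slotting in solar modules + electronics pallets (21 m³) lifts the total to 5030 at 23 m³.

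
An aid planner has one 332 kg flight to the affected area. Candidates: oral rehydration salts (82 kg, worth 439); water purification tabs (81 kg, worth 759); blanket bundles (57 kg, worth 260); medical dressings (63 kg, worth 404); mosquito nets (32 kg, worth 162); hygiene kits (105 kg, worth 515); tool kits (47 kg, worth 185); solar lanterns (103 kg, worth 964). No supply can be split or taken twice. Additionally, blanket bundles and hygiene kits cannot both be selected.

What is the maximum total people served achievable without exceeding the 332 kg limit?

2566

Taking oral rehydration salts + water purification tabs + medical dressings + solar lanterns: 329 kg used, 2566 in people served.
Next best is water purification tabs + medical dressings + mosquito nets + tool kits + solar lanterns at 2474 (326 kg) — short by 92.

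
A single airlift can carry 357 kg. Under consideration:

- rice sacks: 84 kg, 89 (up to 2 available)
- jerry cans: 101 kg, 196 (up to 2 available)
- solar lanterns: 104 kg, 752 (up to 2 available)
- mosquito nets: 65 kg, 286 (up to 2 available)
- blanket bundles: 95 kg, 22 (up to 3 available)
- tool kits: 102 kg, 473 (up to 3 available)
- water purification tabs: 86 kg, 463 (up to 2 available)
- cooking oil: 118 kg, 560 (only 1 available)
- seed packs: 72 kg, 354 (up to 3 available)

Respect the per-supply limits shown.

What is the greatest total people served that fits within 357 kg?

2212

A density-first pass picks 2×solar lanterns + water purification tabs — 1967 at 294 kg.
The 86 kg tied up in water purification tabs is better spent on 2×seed packs — total rises to 2212 (352 kg).
The spare 5 kg is too small for any remaining supply, and no exchange beats 2212.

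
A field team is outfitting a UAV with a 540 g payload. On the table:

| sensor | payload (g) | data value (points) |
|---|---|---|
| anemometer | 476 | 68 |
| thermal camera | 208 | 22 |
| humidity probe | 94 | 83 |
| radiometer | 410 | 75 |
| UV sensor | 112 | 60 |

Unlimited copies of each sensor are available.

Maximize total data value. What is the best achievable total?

415

Taking 5×humidity probe: 470 g used, 415 in data value.
Nothing else within 540 g beats 415.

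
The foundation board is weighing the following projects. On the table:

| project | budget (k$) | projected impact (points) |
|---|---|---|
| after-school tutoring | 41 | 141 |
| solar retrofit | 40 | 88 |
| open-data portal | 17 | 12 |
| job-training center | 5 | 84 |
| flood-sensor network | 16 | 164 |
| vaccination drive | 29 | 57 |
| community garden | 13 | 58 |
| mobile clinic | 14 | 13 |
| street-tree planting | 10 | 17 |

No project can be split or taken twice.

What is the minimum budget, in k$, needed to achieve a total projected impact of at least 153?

Look for the lowest-budget combination reaching 153.
flood-sensor network: 164 projected impact at 16 k$.
Below 16 k$ the best achievable stays under 153.

16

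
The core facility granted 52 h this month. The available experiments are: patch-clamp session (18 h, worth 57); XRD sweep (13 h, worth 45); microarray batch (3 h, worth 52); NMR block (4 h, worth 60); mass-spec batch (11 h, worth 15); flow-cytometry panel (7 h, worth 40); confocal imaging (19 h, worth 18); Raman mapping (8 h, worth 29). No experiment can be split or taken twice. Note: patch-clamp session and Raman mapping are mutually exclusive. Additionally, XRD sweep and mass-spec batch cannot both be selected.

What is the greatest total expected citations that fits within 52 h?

254

Taking patch-clamp session + XRD sweep + microarray batch + NMR block + flow-cytometry panel: 45 h used, 254 in expected citations.
The spare 7 h is too small for any remaining experiment, and no feasible exchange beats 254.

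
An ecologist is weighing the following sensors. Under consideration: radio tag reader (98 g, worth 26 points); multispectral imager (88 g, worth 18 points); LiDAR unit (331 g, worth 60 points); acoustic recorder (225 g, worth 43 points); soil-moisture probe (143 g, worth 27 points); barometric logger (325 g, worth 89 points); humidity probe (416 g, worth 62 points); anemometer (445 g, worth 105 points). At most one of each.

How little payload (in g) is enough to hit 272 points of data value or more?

1181

Minimise g subject to total data value ≥ 272.
radio tag reader + multispectral imager + acoustic recorder + barometric logger + anemometer: 281 data value at 1181 g.
Below 1181 g the best achievable stays under 272.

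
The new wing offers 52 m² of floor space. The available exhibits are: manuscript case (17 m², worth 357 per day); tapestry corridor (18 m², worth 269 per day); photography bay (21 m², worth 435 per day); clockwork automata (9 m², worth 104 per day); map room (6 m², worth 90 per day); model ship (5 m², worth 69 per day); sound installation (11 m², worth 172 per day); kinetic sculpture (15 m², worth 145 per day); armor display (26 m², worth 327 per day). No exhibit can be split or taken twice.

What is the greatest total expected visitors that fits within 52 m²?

By expected visitors per m²: manuscript case 21.00, photography bay 20.71, sound installation 15.64, map room 15.00 lead.
Filling by ratio: manuscript case + photography bay + sound installation for 964, with 3 m² left unused.
The 11 m² tied up in sound installation is better spent on clockwork automata + model ship — total rises to 965 (52 m²).
The closest alternative, manuscript case + photography bay + sound installation, reaches only 964.

965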